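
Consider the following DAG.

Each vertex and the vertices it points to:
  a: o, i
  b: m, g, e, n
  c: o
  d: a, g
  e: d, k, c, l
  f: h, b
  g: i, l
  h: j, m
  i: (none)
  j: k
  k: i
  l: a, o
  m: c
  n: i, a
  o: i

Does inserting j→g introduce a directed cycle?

No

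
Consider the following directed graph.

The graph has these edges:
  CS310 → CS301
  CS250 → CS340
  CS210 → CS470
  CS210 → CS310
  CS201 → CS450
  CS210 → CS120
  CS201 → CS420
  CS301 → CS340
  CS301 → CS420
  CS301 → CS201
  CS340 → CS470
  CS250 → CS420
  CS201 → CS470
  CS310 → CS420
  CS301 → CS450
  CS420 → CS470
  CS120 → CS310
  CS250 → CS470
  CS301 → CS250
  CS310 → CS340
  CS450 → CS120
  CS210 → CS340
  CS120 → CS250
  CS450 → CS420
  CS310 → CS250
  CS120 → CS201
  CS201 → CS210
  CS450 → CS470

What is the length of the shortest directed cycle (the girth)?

3

For each vertex v, BFS finds the shortest path from v back to v.
The shortest such closed walk is CS120 → CS201 → CS450 → CS120, length 3.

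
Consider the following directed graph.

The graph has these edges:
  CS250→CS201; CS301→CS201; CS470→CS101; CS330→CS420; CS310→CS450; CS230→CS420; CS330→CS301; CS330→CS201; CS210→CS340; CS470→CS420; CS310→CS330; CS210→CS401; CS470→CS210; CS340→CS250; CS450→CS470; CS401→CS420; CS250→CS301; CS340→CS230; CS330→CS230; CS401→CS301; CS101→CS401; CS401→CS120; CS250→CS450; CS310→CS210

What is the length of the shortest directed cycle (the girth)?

For each vertex v, BFS finds the shortest path from v back to v.
The shortest such closed walk is CS450 → CS470 → CS210 → CS340 → CS250 → CS450, length 5.

5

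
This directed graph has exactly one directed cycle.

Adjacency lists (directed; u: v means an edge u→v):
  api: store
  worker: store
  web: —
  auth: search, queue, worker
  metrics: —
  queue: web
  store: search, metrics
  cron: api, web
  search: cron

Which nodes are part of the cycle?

api, cron, store, search

DFS with gray/black marking from store:
store gray
  search gray
    cron gray
      api gray
        api→store: store is gray → back edge
Back edge closes the cycle store → search → cron → api → store; its vertices are {api, cron, store, search}.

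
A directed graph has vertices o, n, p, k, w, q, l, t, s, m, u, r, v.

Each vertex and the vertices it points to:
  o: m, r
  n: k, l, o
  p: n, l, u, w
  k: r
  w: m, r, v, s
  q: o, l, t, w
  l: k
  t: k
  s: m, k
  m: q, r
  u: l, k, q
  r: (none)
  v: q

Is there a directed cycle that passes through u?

No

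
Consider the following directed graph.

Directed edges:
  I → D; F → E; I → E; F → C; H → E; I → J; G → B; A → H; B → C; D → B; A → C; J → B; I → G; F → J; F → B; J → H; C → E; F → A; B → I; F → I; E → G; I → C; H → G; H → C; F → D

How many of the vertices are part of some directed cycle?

A vertex is on a directed cycle iff it belongs to a strongly connected component of size ≥ 2 (or has a self-loop).
The vertices on cycles are {B, C, D, E, G, H, I, J} — 8 in total.

8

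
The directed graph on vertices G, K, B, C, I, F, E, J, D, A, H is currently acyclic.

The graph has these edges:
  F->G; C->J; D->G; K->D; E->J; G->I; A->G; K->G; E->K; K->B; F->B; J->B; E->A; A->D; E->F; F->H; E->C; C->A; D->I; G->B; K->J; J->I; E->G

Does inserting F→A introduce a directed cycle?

Adding F→A creates a cycle iff A can already reach F.
Explore from A: no path reaches F. The graph stays acyclic.

No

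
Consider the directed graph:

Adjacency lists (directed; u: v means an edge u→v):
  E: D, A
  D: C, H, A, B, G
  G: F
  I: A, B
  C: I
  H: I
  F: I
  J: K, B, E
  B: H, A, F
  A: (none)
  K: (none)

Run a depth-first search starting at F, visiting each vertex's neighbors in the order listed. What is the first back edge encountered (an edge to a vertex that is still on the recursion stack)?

H→I

DFS from F (visiting each vertex's neighbors in the order listed); mark gray on enter, black on exit:
F gray
  I gray
    A gray
    A black
    B gray
      H gray
        H→I: I is gray → back edge
First back edge: H → I.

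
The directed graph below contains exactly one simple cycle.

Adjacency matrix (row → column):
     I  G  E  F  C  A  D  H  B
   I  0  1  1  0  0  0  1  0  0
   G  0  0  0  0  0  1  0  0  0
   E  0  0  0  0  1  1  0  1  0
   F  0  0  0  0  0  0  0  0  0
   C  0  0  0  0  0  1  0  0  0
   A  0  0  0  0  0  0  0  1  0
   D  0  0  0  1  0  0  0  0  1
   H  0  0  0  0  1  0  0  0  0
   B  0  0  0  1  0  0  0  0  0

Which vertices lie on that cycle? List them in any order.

A, C, H

DFS with gray/black marking from H:
H gray
  C gray
    A gray
      A→H: H is gray → back edge
Back edge closes the cycle H → C → A → H; its vertices are {A, C, H}.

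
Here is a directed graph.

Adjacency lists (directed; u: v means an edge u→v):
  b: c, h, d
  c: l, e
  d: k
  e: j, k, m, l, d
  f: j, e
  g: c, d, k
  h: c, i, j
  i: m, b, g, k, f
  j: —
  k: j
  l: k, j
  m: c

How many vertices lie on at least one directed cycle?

A vertex is on a directed cycle iff it belongs to a strongly connected component of size ≥ 2 (or has a self-loop).
The vertices on cycles are {b, c, e, h, i, m} — 6 in total.

6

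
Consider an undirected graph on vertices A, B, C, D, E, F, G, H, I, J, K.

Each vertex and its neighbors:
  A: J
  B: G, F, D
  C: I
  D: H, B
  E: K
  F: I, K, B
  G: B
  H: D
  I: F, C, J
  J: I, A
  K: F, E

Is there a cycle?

DFS, tracking each vertex's parent; an edge to a visited non-parent vertex closes a cycle.
Start from I:
visit I (parent –)
  visit F (parent I)
    F–I: parent, skip
    visit K (parent F)
      K–F: parent, skip
      visit E (parent K)
        E–K: parent, skip
    visit B (parent F)
      visit G (parent B)
        G–B: parent, skip
      B–F: parent, skip
      visit D (parent B)
        visit H (parent D)
          H–D: parent, skip
        D–B: parent, skip
  visit C (parent I)
    C–I: parent, skip
  visit J (parent I)
    J–I: parent, skip
    visit A (parent J)
      A–J: parent, skip
No non-parent visited neighbor found — the graph is a forest.

No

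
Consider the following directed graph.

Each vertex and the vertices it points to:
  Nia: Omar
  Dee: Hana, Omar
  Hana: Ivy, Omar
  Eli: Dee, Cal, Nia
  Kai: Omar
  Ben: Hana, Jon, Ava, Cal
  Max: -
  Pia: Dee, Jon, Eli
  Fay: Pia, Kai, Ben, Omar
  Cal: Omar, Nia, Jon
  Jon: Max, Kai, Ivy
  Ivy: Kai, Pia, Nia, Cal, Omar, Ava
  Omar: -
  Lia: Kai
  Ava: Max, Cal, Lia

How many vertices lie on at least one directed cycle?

A vertex is on a directed cycle iff it belongs to a strongly connected component of size ≥ 2 (or has a self-loop).
The vertices on cycles are {Ava, Cal, Dee, Eli, Ivy, Jon, Pia, Hana} — 8 in total.

8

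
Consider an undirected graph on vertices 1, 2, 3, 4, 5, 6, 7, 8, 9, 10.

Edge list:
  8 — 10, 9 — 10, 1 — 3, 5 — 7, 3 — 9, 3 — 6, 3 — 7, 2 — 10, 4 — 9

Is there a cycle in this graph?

DFS, tracking each vertex's parent; an edge to a visited non-parent vertex closes a cycle.
Start from 1:
visit 1 (parent –)
  visit 3 (parent 1)
    visit 6 (parent 3)
      6–3: parent, skip
    3–1: parent, skip
    visit 7 (parent 3)
      visit 5 (parent 7)
        5–7: parent, skip
      7–3: parent, skip
    visit 9 (parent 3)
      visit 10 (parent 9)
        10–9: parent, skip
        visit 8 (parent 10)
          8–10: parent, skip
        visit 2 (parent 10)
          2–10: parent, skip
      visit 4 (parent 9)
        4–9: parent, skip
      9–3: parent, skip
No non-parent visited neighbor found — the graph is a forest.

No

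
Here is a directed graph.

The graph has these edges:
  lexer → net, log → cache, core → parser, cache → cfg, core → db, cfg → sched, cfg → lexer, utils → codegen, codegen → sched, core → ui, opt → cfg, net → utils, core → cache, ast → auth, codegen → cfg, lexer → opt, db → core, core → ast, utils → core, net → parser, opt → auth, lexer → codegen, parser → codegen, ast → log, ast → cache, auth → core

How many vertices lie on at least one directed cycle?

A vertex is on a directed cycle iff it belongs to a strongly connected component of size ≥ 2 (or has a self-loop).
The vertices on cycles are {db, ast, cfg, log, net, opt, auth, core, cache, lexer, utils, parser, codegen} — 13 in total.

13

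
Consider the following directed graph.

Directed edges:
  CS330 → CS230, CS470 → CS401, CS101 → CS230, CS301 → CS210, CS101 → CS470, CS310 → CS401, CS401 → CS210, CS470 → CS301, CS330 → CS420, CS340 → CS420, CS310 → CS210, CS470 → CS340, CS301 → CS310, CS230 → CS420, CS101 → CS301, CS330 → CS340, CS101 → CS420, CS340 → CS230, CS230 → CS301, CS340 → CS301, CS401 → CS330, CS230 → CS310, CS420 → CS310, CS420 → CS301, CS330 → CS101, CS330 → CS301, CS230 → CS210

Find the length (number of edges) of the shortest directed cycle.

For each vertex v, BFS finds the shortest path from v back to v.
The shortest such closed walk is CS101 → CS470 → CS401 → CS330 → CS101, length 4.

4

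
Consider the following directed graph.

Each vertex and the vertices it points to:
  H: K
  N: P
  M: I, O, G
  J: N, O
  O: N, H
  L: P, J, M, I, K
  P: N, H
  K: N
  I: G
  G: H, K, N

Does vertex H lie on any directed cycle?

Yes

H is on a cycle iff H can reach itself via ≥1 edge.
H → K → N → P → H — yes.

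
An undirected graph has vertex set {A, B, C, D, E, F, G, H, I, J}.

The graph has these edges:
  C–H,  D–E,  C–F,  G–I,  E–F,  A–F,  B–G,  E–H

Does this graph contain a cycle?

DFS, tracking each vertex's parent; an edge to a visited non-parent vertex closes a cycle.
Start from B:
visit B (parent –)
  visit G (parent B)
    G–B: parent, skip
    visit I (parent G)
      I–G: parent, skip
visit A (parent –)
  visit F (parent A)
    visit E (parent F)
      visit D (parent E)
        D–E: parent, skip
      E–F: parent, skip
      visit H (parent E)
        H–E: parent, skip
        visit C (parent H)
          C–F: F visited and ≠ parent → cycle
Cycle: F – E – H – C – F.

Yes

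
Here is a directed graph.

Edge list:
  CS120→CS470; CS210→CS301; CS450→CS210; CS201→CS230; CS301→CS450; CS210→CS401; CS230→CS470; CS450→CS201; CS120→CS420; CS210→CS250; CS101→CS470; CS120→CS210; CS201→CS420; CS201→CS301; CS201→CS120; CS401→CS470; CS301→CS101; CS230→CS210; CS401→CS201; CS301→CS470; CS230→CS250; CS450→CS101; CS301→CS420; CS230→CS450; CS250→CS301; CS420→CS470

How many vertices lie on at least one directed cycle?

A vertex is on a directed cycle iff it belongs to a strongly connected component of size ≥ 2 (or has a self-loop).
The vertices on cycles are {CS120, CS201, CS210, CS230, CS250, CS301, CS401, CS450} — 8 in total.

8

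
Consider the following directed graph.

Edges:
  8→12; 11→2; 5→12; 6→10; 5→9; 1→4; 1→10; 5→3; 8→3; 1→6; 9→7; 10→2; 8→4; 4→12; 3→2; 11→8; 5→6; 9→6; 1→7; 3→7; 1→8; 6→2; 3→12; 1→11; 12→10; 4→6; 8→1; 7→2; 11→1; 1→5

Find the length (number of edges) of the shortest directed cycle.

2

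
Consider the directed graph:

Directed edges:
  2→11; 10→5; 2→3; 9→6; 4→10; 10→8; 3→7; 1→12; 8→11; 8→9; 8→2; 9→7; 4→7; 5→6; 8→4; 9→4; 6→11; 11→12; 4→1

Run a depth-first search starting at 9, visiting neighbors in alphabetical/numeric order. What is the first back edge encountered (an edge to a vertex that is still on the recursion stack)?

8→4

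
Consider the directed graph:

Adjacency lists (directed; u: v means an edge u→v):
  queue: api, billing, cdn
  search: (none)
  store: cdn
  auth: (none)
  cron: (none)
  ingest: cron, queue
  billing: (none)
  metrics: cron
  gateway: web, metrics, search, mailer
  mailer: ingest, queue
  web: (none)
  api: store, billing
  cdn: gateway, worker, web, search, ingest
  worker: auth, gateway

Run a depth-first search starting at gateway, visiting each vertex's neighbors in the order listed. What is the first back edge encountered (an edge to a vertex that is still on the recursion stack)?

cdn->gateway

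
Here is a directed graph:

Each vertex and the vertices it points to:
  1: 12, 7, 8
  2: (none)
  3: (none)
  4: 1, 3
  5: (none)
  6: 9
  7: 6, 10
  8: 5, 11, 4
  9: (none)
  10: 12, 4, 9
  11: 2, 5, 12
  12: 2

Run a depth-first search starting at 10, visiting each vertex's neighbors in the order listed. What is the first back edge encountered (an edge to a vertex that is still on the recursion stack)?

DFS from 10 (visiting each vertex's neighbors in the order listed); mark gray on enter, black on exit:
10 gray
  12 gray
    2 gray
    2 black
  12 black
  4 gray
    1 gray
      1→12: 12 black — skip
      7 gray
        6 gray
          9 gray
          9 black
        6 black
        7→10: 10 is gray → back edge
First back edge: 7 → 10.

7→10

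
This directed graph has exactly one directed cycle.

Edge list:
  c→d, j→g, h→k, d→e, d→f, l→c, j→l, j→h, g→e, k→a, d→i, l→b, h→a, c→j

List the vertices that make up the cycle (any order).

DFS with gray/black marking from j:
j gray
  g gray
    e gray
    e black
  g black
  h gray
    a gray
    a black
    k gray
      k→a: a black — skip
    k black
  h black
  l gray
    c gray
      c→j: j is gray → back edge
Back edge closes the cycle j → l → c → j; its vertices are {c, j, l}.

c, j, l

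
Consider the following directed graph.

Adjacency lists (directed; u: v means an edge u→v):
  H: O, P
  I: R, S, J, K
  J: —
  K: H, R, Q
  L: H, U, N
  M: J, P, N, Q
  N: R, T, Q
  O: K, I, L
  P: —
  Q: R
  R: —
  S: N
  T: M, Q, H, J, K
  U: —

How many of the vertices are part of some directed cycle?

9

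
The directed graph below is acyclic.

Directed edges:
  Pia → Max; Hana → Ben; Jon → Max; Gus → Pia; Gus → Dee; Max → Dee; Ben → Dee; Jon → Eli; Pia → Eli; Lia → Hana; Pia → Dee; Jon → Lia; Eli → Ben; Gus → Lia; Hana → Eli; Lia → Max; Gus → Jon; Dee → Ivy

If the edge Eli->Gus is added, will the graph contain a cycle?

Yes

Adding Eli→Gus creates a cycle iff Gus can already reach Eli.
Path from Gus: Gus → Jon → Eli.
So Gus → … → Eli → Gus is a cycle.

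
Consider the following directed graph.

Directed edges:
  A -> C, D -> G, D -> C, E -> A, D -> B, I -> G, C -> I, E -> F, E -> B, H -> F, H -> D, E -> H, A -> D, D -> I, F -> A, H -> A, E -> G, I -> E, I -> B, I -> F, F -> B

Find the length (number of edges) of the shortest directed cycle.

For each vertex v, BFS finds the shortest path from v back to v.
The shortest such closed walk is D → I → F → A → D, length 4.

4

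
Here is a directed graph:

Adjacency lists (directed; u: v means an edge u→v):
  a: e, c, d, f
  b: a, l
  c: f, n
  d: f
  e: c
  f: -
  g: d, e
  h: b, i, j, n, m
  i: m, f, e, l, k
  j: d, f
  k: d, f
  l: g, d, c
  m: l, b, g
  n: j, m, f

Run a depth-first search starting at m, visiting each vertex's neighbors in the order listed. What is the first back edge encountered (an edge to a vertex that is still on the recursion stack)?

n->m

DFS from m (visiting each vertex's neighbors in the order listed); mark gray on enter, black on exit:
m gray
  l gray
    g gray
      d gray
        f gray
        f black
      d black
      e gray
        c gray
          c→f: f black — skip
          n gray
            j gray
              j→d: d black — skip
              j→f: f black — skip
            j black
            n→m: m is gray → back edge
First back edge: n → m.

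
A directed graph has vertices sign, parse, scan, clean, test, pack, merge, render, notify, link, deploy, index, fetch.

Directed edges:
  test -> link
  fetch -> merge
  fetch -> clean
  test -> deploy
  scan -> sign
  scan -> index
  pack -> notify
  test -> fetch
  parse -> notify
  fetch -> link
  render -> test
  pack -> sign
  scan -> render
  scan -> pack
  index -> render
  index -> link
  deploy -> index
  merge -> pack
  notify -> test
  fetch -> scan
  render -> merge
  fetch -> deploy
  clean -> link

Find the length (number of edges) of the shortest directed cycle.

4

For each vertex v, BFS finds the shortest path from v back to v.
The shortest such closed walk is test → deploy → index → render → test, length 4.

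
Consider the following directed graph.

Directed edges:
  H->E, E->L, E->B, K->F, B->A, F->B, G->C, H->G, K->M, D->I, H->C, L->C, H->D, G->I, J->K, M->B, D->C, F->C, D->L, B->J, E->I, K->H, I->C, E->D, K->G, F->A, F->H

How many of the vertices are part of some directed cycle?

A vertex is on a directed cycle iff it belongs to a strongly connected component of size ≥ 2 (or has a self-loop).
The vertices on cycles are {B, E, F, H, J, K, M} — 7 in total.

7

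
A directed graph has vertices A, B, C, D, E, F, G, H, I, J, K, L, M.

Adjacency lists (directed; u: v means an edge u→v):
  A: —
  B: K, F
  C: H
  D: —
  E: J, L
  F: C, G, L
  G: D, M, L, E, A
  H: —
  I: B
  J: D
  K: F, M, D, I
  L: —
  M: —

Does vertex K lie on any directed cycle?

K is on a cycle iff K can reach itself via ≥1 edge.
K → I → B → K — yes.

Yes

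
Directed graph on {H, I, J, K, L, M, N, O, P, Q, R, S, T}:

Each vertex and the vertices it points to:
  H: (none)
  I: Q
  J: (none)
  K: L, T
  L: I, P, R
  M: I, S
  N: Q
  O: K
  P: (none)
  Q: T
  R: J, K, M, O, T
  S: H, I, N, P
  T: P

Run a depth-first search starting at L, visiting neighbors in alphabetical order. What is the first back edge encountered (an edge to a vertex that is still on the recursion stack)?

DFS from L (visiting neighbors in alphabetical order); mark gray on enter, black on exit:
L gray
  I gray
    Q gray
      T gray
        P gray
        P black
      T black
    Q black
  I black
  L→P: P black — skip
  R gray
    J gray
    J black
    K gray
      K→L: L is gray → back edge
First back edge: K → L.

K→L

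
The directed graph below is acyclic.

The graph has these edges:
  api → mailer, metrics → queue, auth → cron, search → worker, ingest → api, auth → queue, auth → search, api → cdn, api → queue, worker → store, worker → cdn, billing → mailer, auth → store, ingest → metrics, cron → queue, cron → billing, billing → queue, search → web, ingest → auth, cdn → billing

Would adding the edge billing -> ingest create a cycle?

Adding billing→ingest creates a cycle iff ingest can already reach billing.
Path from ingest: ingest → api → cdn → billing.
So ingest → … → billing → ingest is a cycle.

Yes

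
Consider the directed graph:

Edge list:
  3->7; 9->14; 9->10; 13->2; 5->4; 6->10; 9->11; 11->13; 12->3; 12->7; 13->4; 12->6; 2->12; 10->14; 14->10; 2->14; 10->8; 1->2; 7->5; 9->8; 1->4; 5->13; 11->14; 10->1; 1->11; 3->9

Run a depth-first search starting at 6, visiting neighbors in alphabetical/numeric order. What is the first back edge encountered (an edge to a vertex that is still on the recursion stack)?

13->2

DFS from 6 (visiting neighbors in alphabetical/numeric order); mark gray on enter, black on exit:
6 gray
  10 gray
    1 gray
      2 gray
        12 gray
          3 gray
            7 gray
              5 gray
                4 gray
                4 black
                13 gray
                  13→2: 2 is gray → back edge
First back edge: 13 → 2.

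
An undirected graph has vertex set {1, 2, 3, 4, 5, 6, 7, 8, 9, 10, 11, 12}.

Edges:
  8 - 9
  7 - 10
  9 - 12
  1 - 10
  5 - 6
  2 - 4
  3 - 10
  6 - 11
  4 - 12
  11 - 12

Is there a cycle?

No

DFS, tracking each vertex's parent; an edge to a visited non-parent vertex closes a cycle.
Start from 4:
visit 4 (parent –)
  visit 2 (parent 4)
    2–4: parent, skip
  visit 12 (parent 4)
    visit 11 (parent 12)
      visit 6 (parent 11)
        visit 5 (parent 6)
          5–6: parent, skip
        6–11: parent, skip
      11–12: parent, skip
    12–4: parent, skip
    visit 9 (parent 12)
      visit 8 (parent 9)
        8–9: parent, skip
      9–12: parent, skip
visit 1 (parent –)
  visit 10 (parent 1)
    visit 7 (parent 10)
      7–10: parent, skip
    visit 3 (parent 10)
      3–10: parent, skip
    10–1: parent, skip
No non-parent visited neighbor found — the graph is a forest.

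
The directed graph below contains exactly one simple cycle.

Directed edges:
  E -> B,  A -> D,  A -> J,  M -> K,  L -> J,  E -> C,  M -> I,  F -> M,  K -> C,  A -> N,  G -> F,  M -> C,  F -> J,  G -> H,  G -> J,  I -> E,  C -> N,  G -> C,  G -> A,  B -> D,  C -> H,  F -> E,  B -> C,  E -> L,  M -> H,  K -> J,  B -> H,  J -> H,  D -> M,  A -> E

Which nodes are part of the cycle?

B, D, E, I, M

DFS with gray/black marking from D:
D gray
  M gray
    C gray
      H gray
      H black
      N gray
      N black
    C black
    M→H: H black — skip
    I gray
      E gray
        L gray
          J gray
            J→H: H black — skip
          J black
        L black
        B gray
          B→C: C black — skip
          B→H: H black — skip
          B→D: D is gray → back edge
Back edge closes the cycle D → M → I → E → B → D; its vertices are {B, D, E, I, M}.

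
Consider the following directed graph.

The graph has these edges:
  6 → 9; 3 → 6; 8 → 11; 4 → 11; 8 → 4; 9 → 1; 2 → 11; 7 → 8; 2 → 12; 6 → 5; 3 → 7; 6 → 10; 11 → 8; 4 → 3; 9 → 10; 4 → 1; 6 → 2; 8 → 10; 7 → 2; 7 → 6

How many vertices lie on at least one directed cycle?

7

A vertex is on a directed cycle iff it belongs to a strongly connected component of size ≥ 2 (or has a self-loop).
The vertices on cycles are {2, 3, 4, 6, 7, 8, 11} — 7 in total.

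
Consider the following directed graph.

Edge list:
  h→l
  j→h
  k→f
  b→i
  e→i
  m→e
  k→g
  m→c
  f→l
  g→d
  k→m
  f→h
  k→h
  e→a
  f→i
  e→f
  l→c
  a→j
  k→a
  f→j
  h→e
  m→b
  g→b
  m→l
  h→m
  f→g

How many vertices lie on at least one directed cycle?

A vertex is on a directed cycle iff it belongs to a strongly connected component of size ≥ 2 (or has a self-loop).
The vertices on cycles are {a, e, f, h, j, m} — 6 in total.

6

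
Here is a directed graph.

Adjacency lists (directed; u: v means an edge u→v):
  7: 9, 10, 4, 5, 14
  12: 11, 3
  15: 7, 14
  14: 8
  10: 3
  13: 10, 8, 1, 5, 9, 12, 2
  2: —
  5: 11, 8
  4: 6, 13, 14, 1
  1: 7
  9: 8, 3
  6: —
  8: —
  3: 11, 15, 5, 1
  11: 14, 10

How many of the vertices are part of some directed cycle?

A vertex is on a directed cycle iff it belongs to a strongly connected component of size ≥ 2 (or has a self-loop).
The vertices on cycles are {1, 3, 4, 5, 7, 9, 10, 11, 12, 13, 15} — 11 in total.

11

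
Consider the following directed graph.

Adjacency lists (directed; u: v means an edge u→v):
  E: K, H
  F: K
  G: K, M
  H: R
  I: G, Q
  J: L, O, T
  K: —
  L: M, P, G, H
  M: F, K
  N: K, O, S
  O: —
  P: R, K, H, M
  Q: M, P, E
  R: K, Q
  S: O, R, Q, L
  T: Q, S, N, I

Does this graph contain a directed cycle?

Yes

DFS with white/gray/black marking, starting from S:
S gray
  O gray
  O black
  R gray
    K gray
    K black
    Q gray
      M gray
        F gray
          F→K: K black — skip
        F black
        M→K: K black — skip
      M black
      P gray
        P→R: R is gray → back edge
Back edge found, so a cycle exists: R → Q → P → R.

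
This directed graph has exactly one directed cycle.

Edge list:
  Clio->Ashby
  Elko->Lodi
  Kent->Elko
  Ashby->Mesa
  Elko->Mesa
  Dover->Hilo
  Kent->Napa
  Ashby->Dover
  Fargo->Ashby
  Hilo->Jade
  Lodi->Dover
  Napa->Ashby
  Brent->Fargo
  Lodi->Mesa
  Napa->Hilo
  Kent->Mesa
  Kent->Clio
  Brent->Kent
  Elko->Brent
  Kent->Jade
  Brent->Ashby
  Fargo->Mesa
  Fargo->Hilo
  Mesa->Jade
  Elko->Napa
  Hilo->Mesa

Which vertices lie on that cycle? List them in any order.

DFS with gray/black marking from Brent:
Brent gray
  Fargo gray
    Mesa gray
      Jade gray
      Jade black
    Mesa black
    Ashby gray
      Dover gray
        Hilo gray
          Hilo→Jade: Jade black — skip
          Hilo→Mesa: Mesa black — skip
        Hilo black
      Dover black
      Ashby→Mesa: Mesa black — skip
    Ashby black
    Fargo→Hilo: Hilo black — skip
  Fargo black
  Brent→Ashby: Ashby black — skip
  Kent gray
    Kent→Mesa: Mesa black — skip
    Clio gray
      Clio→Ashby: Ashby black — skip
    Clio black
    Napa gray
      Napa→Ashby: Ashby black — skip
      Napa→Hilo: Hilo black — skip
    Napa black
    Elko gray
      Elko→Napa: Napa black — skip
      Elko→Brent: Brent is gray → back edge
Back edge closes the cycle Brent → Kent → Elko → Brent; its vertices are {Elko, Kent, Brent}.

Elko, Kent, Brent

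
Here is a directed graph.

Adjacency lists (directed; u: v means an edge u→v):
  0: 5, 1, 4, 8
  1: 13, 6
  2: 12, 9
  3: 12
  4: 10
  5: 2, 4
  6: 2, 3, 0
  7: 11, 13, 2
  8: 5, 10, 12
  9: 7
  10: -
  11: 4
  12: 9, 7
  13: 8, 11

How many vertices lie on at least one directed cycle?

10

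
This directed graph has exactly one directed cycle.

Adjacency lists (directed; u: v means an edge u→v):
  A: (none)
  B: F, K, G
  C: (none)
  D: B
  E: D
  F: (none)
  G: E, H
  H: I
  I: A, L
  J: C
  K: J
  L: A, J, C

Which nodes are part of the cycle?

DFS with gray/black marking from B:
B gray
  F gray
  F black
  K gray
    J gray
      C gray
      C black
    J black
  K black
  G gray
    E gray
      D gray
        D→B: B is gray → back edge
Back edge closes the cycle B → G → E → D → B; its vertices are {B, D, E, G}.

B, D, E, G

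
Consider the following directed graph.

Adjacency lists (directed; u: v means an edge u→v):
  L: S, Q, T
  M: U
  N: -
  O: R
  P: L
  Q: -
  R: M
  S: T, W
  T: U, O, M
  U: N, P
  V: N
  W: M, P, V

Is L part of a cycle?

Yes

L is on a cycle iff L can reach itself via ≥1 edge.
L → S → W → P → L — yes.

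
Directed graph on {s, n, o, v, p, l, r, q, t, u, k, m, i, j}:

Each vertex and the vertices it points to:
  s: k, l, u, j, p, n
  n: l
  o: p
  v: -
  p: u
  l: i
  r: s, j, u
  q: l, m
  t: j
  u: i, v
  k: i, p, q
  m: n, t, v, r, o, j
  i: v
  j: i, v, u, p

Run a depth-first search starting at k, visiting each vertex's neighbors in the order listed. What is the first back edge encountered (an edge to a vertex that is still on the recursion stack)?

DFS from k (visiting each vertex's neighbors in the order listed); mark gray on enter, black on exit:
k gray
  i gray
    v gray
    v black
  i black
  p gray
    u gray
      u→i: i black — skip
      u→v: v black — skip
    u black
  p black
  q gray
    l gray
      l→i: i black — skip
    l black
    m gray
      n gray
        n→l: l black — skip
      n black
      t gray
        j gray
          j→i: i black — skip
          j→v: v black — skip
          j→u: u black — skip
          j→p: p black — skip
        j black
      t black
      m→v: v black — skip
      r gray
        s gray
          s→k: k is gray → back edge
First back edge: s → k.

s→k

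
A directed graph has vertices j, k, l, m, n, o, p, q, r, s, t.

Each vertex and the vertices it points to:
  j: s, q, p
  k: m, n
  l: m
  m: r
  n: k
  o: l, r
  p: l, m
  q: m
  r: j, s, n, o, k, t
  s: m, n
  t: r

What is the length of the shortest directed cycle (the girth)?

For each vertex v, BFS finds the shortest path from v back to v.
The shortest such closed walk is r → o → r, length 2.

2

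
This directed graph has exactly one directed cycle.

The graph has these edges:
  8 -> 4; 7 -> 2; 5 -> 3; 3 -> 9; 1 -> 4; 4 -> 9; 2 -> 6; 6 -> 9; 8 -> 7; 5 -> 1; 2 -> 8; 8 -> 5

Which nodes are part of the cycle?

2, 7, 8

DFS with gray/black marking from 2:
2 gray
  6 gray
    9 gray
    9 black
  6 black
  8 gray
    5 gray
      1 gray
        4 gray
          4→9: 9 black — skip
        4 black
      1 black
      3 gray
        3→9: 9 black — skip
      3 black
    5 black
    7 gray
      7→2: 2 is gray → back edge
Back edge closes the cycle 2 → 8 → 7 → 2; its vertices are {2, 7, 8}.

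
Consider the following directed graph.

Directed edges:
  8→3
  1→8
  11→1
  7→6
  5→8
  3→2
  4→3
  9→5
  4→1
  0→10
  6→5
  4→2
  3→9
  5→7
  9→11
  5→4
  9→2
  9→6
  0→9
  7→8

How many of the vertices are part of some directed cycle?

9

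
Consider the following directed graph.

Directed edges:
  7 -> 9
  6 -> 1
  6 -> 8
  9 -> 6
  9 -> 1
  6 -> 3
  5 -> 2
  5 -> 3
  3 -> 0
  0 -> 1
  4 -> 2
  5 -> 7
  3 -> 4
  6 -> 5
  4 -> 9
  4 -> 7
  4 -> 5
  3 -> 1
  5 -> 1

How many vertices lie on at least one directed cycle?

6

A vertex is on a directed cycle iff it belongs to a strongly connected component of size ≥ 2 (or has a self-loop).
The vertices on cycles are {3, 4, 5, 6, 7, 9} — 6 in total.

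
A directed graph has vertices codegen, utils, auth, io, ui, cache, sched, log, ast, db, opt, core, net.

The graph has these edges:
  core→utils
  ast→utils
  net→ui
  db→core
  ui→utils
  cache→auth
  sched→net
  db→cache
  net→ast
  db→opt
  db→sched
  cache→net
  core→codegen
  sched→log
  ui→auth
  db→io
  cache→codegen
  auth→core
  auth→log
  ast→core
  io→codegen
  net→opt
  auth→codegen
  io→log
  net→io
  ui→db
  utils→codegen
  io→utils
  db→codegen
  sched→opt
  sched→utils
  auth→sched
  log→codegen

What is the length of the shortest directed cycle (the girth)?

For each vertex v, BFS finds the shortest path from v back to v.
The shortest such closed walk is cache → net → ui → db → cache, length 4.

4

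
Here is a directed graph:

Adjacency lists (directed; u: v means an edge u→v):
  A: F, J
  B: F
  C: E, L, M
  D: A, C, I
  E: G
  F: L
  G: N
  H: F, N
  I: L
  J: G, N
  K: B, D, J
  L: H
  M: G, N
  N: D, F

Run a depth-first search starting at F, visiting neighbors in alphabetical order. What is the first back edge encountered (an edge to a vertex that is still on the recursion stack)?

H→F

DFS from F (visiting neighbors in alphabetical order); mark gray on enter, black on exit:
F gray
  L gray
    H gray
      H→F: F is gray → back edge
First back edge: H → F.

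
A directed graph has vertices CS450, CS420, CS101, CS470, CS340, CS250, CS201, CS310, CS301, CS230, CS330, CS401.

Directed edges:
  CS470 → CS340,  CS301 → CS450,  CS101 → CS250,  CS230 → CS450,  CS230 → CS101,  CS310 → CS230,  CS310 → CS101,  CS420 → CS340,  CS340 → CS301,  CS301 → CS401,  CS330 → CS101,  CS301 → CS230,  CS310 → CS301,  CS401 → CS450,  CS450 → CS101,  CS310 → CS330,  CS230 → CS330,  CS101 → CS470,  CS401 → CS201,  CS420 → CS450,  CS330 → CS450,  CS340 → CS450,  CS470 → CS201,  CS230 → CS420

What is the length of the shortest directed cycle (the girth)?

For each vertex v, BFS finds the shortest path from v back to v.
The shortest such closed walk is CS301 → CS230 → CS420 → CS340 → CS301, length 4.

4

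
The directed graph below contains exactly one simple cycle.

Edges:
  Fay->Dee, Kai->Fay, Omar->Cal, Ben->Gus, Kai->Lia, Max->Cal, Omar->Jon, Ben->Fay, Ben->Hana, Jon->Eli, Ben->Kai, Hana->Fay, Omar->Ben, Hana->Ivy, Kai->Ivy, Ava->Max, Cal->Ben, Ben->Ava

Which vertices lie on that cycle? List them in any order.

Ava, Ben, Cal, Max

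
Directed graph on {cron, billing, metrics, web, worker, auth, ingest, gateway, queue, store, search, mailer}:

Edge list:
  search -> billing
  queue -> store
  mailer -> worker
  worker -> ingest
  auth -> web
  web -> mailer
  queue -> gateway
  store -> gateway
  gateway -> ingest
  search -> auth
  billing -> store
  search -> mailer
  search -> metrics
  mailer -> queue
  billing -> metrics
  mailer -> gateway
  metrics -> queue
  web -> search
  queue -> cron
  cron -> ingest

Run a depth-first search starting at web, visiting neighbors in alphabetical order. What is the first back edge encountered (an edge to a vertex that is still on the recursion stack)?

DFS from web (visiting neighbors in alphabetical order); mark gray on enter, black on exit:
web gray
  mailer gray
    gateway gray
      ingest gray
      ingest black
    gateway black
    queue gray
      cron gray
        cron→ingest: ingest black — skip
      cron black
      queue→gateway: gateway black — skip
      store gray
        store→gateway: gateway black — skip
      store black
    queue black
    worker gray
      worker→ingest: ingest black — skip
    worker black
  mailer black
  search gray
    auth gray
      auth→web: web is gray → back edge
First back edge: auth → web.

auth->web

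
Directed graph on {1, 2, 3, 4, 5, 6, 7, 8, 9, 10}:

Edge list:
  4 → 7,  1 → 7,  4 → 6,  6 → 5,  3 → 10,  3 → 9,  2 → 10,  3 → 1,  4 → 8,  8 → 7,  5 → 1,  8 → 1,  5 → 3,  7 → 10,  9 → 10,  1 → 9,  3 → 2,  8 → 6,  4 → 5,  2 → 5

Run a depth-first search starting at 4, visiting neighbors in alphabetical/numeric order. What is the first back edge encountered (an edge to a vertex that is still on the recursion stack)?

DFS from 4 (visiting neighbors in alphabetical/numeric order); mark gray on enter, black on exit:
4 gray
  5 gray
    1 gray
      7 gray
        10 gray
        10 black
      7 black
      9 gray
        9→10: 10 black — skip
      9 black
    1 black
    3 gray
      3→1: 1 black — skip
      2 gray
        2→5: 5 is gray → back edge
First back edge: 2 → 5.

2→5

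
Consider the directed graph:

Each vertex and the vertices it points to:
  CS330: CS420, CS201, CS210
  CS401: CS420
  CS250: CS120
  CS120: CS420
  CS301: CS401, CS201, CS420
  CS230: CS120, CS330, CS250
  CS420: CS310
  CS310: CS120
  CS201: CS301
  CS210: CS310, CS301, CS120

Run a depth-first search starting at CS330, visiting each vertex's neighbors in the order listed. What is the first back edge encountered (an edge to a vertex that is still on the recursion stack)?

DFS from CS330 (visiting each vertex's neighbors in the order listed); mark gray on enter, black on exit:
CS330 gray
  CS420 gray
    CS310 gray
      CS120 gray
        CS120→CS420: CS420 is gray → back edge
First back edge: CS120 → CS420.

CS120->CS420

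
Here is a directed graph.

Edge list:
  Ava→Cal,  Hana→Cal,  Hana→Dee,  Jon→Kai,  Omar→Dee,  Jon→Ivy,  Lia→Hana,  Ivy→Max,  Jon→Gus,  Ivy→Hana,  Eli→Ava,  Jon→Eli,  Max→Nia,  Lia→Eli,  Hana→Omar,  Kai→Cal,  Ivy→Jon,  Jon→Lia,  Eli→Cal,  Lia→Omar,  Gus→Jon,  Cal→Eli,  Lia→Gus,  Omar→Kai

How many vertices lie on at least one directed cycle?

A vertex is on a directed cycle iff it belongs to a strongly connected component of size ≥ 2 (or has a self-loop).
The vertices on cycles are {Ava, Cal, Eli, Gus, Ivy, Jon, Lia} — 7 in total.

7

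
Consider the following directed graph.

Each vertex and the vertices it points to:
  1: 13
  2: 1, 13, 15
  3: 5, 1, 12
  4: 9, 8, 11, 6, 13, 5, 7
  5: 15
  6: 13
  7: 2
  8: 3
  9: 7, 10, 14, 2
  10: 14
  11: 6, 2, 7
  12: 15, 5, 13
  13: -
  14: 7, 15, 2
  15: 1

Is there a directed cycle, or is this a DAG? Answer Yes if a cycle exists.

DFS with white/gray/black marking, starting from 11:
11 gray
  6 gray
    13 gray
    13 black
  6 black
  2 gray
    1 gray
      1→13: 13 black — skip
    1 black
    2→13: 13 black — skip
    15 gray
      15→1: 1 black — skip
    15 black
  2 black
  7 gray
    7→2: 2 black — skip
  7 black
11 black
3 gray
  5 gray
    5→15: 15 black — skip
  5 black
  3→1: 1 black — skip
  12 gray
    12→15: 15 black — skip
    12→5: 5 black — skip
    12→13: 13 black — skip
  12 black
3 black
4 gray
  9 gray
    9→7: 7 black — skip
    10 gray
      14 gray
        14→7: 7 black — skip
        14→15: 15 black — skip
        14→2: 2 black — skip
      14 black
    10 black
    9→14: 14 black — skip
    9→2: 2 black — skip
  9 black
  8 gray
    8→3: 3 black — skip
  8 black
  4→11: 11 black — skip
  4→6: 6 black — skip
  4→13: 13 black — skip
  4→5: 5 black — skip
  4→7: 7 black — skip
4 black
Every edge goes to a white or black vertex — no back edge, so the graph is acyclic.

No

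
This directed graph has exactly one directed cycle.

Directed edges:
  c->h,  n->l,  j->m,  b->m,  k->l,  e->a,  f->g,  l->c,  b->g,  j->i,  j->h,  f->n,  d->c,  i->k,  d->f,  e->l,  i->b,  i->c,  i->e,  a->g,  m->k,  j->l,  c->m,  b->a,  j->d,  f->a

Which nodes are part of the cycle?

DFS with gray/black marking from c:
c gray
  m gray
    k gray
      l gray
        l→c: c is gray → back edge
Back edge closes the cycle c → m → k → l → c; its vertices are {c, k, l, m}.

c, k, l, m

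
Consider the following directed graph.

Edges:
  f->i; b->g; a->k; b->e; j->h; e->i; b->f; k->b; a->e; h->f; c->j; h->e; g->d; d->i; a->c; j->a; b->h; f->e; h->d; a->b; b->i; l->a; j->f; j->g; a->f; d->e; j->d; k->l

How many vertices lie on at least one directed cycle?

A vertex is on a directed cycle iff it belongs to a strongly connected component of size ≥ 2 (or has a self-loop).
The vertices on cycles are {a, c, j, k, l} — 5 in total.

5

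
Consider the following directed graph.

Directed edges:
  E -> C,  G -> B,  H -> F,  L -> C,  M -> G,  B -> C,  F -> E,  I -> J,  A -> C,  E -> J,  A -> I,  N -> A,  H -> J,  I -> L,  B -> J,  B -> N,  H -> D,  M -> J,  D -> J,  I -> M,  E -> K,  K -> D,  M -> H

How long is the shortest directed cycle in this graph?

For each vertex v, BFS finds the shortest path from v back to v.
The shortest such closed walk is M → G → B → N → A → I → M, length 6.

6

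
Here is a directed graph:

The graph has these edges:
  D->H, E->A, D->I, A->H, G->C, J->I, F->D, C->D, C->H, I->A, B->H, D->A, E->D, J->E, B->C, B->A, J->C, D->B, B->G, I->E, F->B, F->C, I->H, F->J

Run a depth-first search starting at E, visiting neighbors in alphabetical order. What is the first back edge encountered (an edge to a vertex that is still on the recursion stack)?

C→D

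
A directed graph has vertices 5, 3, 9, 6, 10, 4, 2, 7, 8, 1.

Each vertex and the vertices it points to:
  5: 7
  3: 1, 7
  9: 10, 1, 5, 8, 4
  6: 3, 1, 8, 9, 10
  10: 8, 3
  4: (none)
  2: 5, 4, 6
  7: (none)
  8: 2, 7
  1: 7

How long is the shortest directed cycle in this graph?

For each vertex v, BFS finds the shortest path from v back to v.
The shortest such closed walk is 6 → 8 → 2 → 6, length 3.

3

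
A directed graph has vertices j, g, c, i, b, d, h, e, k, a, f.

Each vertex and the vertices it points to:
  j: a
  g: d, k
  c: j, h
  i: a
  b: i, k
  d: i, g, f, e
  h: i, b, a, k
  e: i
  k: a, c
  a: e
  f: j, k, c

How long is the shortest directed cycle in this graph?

For each vertex v, BFS finds the shortest path from v back to v.
The shortest such closed walk is d → g → d, length 2.

2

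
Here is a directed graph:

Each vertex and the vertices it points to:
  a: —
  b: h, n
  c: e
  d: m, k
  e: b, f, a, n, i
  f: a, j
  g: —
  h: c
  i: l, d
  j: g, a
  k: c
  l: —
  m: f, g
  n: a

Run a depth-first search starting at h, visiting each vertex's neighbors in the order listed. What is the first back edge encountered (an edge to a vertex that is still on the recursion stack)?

b->h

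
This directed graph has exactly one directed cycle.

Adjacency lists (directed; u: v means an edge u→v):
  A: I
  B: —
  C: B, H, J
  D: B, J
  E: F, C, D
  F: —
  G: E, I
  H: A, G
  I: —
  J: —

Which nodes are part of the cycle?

C, E, G, H

DFS with gray/black marking from E:
E gray
  F gray
  F black
  C gray
    B gray
    B black
    H gray
      A gray
        I gray
        I black
      A black
      G gray
        G→E: E is gray → back edge
Back edge closes the cycle E → C → H → G → E; its vertices are {C, E, G, H}.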